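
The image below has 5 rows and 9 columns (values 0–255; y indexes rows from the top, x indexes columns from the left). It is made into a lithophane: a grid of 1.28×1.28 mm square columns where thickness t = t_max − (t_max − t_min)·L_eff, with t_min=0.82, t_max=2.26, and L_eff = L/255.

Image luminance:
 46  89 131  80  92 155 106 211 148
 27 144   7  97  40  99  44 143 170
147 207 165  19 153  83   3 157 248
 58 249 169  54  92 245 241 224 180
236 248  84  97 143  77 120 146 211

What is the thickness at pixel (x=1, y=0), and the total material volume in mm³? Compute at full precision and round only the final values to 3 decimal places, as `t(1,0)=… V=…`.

span = t_max - t_min = 2.26 - 0.82 = 1.440
L(1,0) = 89, L_eff = 89/255 = 0.349020
t(1,0) = 2.26 - 1.440·0.349020 = 1.757
Σt over all 5·9 pixels = 58197/850 ≈ 68.4670588
V = pitch²·Σt = 1.28²·58197/850 = 112.176

t(1,0)=1.757 V=112.176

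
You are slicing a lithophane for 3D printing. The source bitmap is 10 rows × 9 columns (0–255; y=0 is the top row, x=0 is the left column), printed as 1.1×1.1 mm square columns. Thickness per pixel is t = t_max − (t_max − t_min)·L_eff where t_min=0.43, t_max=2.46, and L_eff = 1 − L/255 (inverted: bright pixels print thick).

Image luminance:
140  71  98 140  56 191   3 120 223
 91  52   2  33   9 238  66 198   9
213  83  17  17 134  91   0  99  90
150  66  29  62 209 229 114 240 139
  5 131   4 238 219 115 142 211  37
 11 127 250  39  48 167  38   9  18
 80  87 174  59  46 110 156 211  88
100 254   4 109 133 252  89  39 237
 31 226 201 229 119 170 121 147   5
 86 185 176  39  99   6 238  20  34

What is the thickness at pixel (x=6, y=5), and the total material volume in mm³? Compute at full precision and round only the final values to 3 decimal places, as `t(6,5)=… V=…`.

t(6,5)=0.733 V=142.103

span = t_max - t_min = 2.46 - 0.43 = 2.030
L(6,5) = 38, L_eff = 1 - 38/255 = 0.850980 (inverted)
t(6,5) = 2.46 - 2.030·0.850980 = 0.733
Σt over all 10·9 pixels = 998241/8500 ≈ 117.4401176
V = pitch²·Σt = 1.1²·998241/8500 = 142.103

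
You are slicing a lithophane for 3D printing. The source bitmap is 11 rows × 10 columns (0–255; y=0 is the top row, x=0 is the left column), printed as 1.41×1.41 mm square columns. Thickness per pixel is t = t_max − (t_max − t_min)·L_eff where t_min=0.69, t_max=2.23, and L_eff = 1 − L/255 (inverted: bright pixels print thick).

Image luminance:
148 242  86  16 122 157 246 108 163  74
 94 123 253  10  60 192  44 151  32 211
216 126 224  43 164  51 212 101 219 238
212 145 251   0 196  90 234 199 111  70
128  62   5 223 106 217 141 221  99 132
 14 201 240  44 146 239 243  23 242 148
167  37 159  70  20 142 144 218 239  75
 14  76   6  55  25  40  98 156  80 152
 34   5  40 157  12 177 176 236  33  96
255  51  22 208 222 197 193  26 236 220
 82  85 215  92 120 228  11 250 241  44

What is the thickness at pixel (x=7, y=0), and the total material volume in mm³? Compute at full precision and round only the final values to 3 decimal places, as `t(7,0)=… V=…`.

span = t_max - t_min = 2.23 - 0.69 = 1.540
L(7,0) = 108, L_eff = 1 - 108/255 = 0.576471 (inverted)
t(7,0) = 2.23 - 1.540·0.576471 = 1.342
Σt over all 11·10 pixels = 69333/425 ≈ 163.1364706
V = pitch²·Σt = 1.41²·69333/425 = 324.332

t(7,0)=1.342 V=324.332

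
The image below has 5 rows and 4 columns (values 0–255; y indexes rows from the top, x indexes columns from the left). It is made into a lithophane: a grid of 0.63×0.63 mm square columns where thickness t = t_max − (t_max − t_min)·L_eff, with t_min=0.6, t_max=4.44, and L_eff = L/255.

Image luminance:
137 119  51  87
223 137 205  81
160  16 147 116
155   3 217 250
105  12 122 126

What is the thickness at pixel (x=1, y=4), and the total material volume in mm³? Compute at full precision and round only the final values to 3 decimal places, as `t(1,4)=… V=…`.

t(1,4)=4.259 V=20.488

span = t_max - t_min = 4.44 - 0.6 = 3.840
L(1,4) = 12, L_eff = 12/255 = 0.047059
t(1,4) = 4.44 - 3.840·0.047059 = 4.259
Σt over all 5·4 pixels = 109692/2125 ≈ 51.6197647
V = pitch²·Σt = 0.63²·109692/2125 = 20.488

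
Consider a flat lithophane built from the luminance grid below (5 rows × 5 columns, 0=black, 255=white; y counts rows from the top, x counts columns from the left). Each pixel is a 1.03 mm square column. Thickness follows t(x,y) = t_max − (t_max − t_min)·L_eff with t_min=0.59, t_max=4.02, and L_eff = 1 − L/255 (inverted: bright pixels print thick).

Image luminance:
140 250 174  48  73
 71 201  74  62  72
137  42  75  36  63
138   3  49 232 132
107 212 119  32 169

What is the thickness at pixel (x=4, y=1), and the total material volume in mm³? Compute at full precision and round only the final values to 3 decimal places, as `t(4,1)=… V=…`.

t(4,1)=1.558 V=54.335

span = t_max - t_min = 4.02 - 0.59 = 3.430
L(4,1) = 72, L_eff = 1 - 72/255 = 0.717647 (inverted)
t(4,1) = 4.02 - 3.430·0.717647 = 1.558
Σt over all 5·5 pixels = 652999/12750 ≈ 51.2156078
V = pitch²·Σt = 1.03²·652999/12750 = 54.335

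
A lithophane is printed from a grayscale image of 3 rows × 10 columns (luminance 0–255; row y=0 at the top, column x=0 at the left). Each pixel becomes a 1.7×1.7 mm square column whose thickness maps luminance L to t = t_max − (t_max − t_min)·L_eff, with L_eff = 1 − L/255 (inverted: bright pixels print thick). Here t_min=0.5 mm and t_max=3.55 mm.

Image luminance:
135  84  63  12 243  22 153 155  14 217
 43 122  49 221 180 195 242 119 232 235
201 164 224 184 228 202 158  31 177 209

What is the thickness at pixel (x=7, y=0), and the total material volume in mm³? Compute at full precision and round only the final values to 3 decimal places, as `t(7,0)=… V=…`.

t(7,0)=2.354 V=199.384

span = t_max - t_min = 3.55 - 0.5 = 3.050
L(7,0) = 155, L_eff = 1 - 155/255 = 0.392157 (inverted)
t(7,0) = 3.55 - 3.050·0.392157 = 2.354
Σt over all 3·10 pixels = 175927/2550 ≈ 68.9909804
V = pitch²·Σt = 1.7²·175927/2550 = 199.384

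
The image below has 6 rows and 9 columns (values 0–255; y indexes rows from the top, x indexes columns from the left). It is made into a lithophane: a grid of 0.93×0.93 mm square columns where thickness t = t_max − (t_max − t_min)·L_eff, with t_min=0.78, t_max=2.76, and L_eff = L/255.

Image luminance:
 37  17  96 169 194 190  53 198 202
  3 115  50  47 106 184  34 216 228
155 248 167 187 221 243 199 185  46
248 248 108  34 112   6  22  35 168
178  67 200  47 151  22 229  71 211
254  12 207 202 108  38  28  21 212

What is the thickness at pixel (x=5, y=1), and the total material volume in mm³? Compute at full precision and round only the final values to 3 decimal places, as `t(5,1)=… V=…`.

span = t_max - t_min = 2.76 - 0.78 = 1.980
L(5,1) = 184, L_eff = 184/255 = 0.721569
t(5,1) = 2.76 - 1.980·0.721569 = 1.331
Σt over all 6·9 pixels = 401463/4250 ≈ 94.4618824
V = pitch²·Σt = 0.93²·401463/4250 = 81.700

t(5,1)=1.331 V=81.700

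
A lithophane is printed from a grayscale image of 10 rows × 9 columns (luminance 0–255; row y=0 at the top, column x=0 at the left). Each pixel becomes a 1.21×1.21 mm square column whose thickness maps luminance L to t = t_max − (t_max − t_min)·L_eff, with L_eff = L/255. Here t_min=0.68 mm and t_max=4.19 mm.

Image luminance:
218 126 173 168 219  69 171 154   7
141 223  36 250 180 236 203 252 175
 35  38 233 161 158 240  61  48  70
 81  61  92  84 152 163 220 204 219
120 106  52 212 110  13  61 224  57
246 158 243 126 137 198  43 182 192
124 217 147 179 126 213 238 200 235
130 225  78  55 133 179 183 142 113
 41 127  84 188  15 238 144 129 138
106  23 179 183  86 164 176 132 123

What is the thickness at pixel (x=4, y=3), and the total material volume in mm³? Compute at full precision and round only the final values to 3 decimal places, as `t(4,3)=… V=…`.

span = t_max - t_min = 4.19 - 0.68 = 3.510
L(4,3) = 152, L_eff = 152/255 = 0.596078
t(4,3) = 4.19 - 3.510·0.596078 = 2.098
Σt over all 10·9 pixels = 421263/2125 ≈ 198.2414118
V = pitch²·Σt = 1.21²·421263/2125 = 290.245

t(4,3)=2.098 V=290.245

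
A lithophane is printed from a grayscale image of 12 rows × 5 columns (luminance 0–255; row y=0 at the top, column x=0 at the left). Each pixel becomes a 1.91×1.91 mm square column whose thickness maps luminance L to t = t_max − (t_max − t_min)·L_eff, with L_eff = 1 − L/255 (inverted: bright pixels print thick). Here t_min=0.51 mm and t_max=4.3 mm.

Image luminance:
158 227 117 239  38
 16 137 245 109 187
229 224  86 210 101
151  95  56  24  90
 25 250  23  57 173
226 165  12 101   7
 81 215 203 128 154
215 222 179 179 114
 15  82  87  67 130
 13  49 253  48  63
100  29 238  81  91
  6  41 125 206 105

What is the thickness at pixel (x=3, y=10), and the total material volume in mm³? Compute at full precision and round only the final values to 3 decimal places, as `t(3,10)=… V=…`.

span = t_max - t_min = 4.3 - 0.51 = 3.790
L(3,10) = 81, L_eff = 1 - 81/255 = 0.682353 (inverted)
t(3,10) = 4.3 - 3.790·0.682353 = 1.714
Σt over all 12·5 pixels = 3545863/25500 ≈ 139.0534510
V = pitch²·Σt = 1.91²·3545863/25500 = 507.281

t(3,10)=1.714 V=507.281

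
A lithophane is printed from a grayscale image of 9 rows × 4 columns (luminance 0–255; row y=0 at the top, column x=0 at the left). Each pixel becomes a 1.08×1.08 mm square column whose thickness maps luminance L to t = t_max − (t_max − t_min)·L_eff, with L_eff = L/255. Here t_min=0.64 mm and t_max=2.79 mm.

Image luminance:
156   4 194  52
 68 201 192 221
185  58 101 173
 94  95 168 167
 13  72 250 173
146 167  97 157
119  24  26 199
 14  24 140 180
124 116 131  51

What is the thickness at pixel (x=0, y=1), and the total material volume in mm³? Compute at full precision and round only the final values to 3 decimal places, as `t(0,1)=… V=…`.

t(0,1)=2.217 V=74.354

span = t_max - t_min = 2.79 - 0.64 = 2.150
L(0,1) = 68, L_eff = 68/255 = 0.266667
t(0,1) = 2.79 - 2.150·0.266667 = 2.217
Σt over all 9·4 pixels = 4781/75 ≈ 63.7466667
V = pitch²·Σt = 1.08²·4781/75 = 74.354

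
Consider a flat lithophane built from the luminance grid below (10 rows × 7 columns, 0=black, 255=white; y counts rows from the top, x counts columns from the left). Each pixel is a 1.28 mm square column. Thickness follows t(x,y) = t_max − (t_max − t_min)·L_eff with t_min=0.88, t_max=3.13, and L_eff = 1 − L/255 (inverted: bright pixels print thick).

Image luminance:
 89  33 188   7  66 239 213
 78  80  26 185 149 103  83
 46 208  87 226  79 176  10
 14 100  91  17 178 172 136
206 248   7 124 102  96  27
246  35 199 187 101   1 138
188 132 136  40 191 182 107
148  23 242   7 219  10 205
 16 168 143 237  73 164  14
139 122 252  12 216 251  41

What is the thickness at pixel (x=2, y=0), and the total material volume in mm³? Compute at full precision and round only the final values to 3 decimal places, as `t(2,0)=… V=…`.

span = t_max - t_min = 3.13 - 0.88 = 2.250
L(2,0) = 188, L_eff = 1 - 188/255 = 0.262745 (inverted)
t(2,0) = 3.13 - 2.250·0.262745 = 2.539
Σt over all 10·7 pixels = 23183/170 ≈ 136.3705882
V = pitch²·Σt = 1.28²·23183/170 = 223.430

t(2,0)=2.539 V=223.430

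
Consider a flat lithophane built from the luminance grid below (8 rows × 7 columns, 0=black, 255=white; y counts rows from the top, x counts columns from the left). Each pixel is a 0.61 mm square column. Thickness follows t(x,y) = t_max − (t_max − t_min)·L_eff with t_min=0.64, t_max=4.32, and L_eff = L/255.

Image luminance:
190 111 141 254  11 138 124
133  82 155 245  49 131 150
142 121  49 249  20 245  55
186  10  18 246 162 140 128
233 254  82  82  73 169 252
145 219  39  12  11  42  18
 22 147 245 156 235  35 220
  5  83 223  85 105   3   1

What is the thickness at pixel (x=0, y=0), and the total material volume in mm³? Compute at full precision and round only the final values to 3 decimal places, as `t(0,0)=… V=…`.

t(0,0)=1.578 V=53.068

span = t_max - t_min = 4.32 - 0.64 = 3.680
L(0,0) = 190, L_eff = 190/255 = 0.745098
t(0,0) = 4.32 - 3.680·0.745098 = 1.578
Σt over all 8·7 pixels = 909188/6375 ≈ 142.6177255
V = pitch²·Σt = 0.61²·909188/6375 = 53.068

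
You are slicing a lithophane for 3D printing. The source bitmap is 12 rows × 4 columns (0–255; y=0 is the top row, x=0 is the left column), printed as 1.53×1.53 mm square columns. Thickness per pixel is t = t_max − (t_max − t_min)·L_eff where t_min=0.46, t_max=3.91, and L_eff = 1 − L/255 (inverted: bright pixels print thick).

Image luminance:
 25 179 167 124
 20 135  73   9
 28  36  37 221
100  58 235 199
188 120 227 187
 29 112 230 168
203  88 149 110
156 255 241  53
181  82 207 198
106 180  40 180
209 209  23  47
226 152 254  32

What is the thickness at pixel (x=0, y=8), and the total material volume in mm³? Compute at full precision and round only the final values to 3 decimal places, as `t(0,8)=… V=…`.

t(0,8)=2.909 V=257.169

span = t_max - t_min = 3.91 - 0.46 = 3.450
L(0,8) = 181, L_eff = 1 - 181/255 = 0.290196 (inverted)
t(0,8) = 3.91 - 3.450·0.290196 = 2.909
Σt over all 12·4 pixels = 9338/85 ≈ 109.8588235
V = pitch²·Σt = 1.53²·9338/85 = 257.169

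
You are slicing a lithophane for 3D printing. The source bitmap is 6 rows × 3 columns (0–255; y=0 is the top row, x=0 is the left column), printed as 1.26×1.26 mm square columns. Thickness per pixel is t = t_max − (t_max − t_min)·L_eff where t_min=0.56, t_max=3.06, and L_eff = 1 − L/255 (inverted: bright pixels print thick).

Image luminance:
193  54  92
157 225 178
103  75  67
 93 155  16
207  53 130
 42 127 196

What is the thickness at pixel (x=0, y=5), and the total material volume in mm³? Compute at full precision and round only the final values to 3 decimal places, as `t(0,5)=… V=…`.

t(0,5)=0.972 V=49.669

span = t_max - t_min = 3.06 - 0.56 = 2.500
L(0,5) = 42, L_eff = 1 - 42/255 = 0.835294 (inverted)
t(0,5) = 3.06 - 2.500·0.835294 = 0.972
Σt over all 6·3 pixels = 26593/850 ≈ 31.2858824
V = pitch²·Σt = 1.26²·26593/850 = 49.669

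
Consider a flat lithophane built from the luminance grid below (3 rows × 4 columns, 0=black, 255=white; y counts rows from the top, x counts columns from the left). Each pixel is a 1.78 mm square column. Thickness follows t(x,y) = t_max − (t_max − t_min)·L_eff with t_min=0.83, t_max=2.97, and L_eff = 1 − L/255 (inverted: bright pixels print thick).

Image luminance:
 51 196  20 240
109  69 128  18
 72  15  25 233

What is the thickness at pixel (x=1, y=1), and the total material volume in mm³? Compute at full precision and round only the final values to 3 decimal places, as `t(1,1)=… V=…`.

span = t_max - t_min = 2.97 - 0.83 = 2.140
L(1,1) = 69, L_eff = 1 - 69/255 = 0.729412 (inverted)
t(1,1) = 2.97 - 2.140·0.729412 = 1.409
Σt over all 3·4 pixels = 42137/2125 ≈ 19.8291765
V = pitch²·Σt = 1.78²·42137/2125 = 62.827

t(1,1)=1.409 V=62.827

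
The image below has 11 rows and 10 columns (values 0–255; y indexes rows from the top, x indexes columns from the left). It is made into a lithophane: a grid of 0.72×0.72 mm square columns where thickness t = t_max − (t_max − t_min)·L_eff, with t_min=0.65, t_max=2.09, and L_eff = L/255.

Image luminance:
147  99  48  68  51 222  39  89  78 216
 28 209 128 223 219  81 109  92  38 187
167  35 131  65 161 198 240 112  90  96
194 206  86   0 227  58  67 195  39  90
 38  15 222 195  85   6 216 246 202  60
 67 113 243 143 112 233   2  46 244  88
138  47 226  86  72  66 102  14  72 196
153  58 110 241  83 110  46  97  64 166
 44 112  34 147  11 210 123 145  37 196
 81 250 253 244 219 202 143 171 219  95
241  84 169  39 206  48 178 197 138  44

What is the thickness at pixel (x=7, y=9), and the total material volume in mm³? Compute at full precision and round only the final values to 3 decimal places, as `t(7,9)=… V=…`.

span = t_max - t_min = 2.09 - 0.65 = 1.440
L(7,9) = 171, L_eff = 171/255 = 0.670588
t(7,9) = 2.09 - 1.440·0.670588 = 1.124
Σt over all 11·10 pixels = 645131/4250 ≈ 151.7955294
V = pitch²·Σt = 0.72²·645131/4250 = 78.691

t(7,9)=1.124 V=78.691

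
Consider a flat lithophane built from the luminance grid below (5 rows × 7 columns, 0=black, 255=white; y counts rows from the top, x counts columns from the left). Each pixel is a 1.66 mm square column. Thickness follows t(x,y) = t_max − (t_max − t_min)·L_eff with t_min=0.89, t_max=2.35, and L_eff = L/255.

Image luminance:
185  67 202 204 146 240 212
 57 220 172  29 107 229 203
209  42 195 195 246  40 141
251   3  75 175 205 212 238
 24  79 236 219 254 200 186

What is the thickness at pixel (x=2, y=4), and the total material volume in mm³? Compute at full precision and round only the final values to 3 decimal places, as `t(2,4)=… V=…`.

t(2,4)=0.999 V=136.750

span = t_max - t_min = 2.35 - 0.89 = 1.460
L(2,4) = 236, L_eff = 236/255 = 0.925490
t(2,4) = 2.35 - 1.460·0.925490 = 0.999
Σt over all 5·7 pixels = 1265467/25500 ≈ 49.6261569
V = pitch²·Σt = 1.66²·1265467/25500 = 136.750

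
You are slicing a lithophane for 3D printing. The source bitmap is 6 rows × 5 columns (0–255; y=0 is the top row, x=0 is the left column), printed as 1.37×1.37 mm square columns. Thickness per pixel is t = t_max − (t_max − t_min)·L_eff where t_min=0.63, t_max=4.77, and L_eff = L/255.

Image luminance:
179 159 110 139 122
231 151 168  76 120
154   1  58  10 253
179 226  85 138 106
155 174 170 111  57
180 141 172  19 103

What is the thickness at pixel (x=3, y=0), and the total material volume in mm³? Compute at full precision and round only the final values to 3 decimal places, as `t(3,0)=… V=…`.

span = t_max - t_min = 4.77 - 0.63 = 4.140
L(3,0) = 139, L_eff = 139/255 = 0.545098
t(3,0) = 4.77 - 4.140·0.545098 = 2.513
Σt over all 6·5 pixels = 167916/2125 ≈ 79.0192941
V = pitch²·Σt = 1.37²·167916/2125 = 148.311

t(3,0)=2.513 V=148.311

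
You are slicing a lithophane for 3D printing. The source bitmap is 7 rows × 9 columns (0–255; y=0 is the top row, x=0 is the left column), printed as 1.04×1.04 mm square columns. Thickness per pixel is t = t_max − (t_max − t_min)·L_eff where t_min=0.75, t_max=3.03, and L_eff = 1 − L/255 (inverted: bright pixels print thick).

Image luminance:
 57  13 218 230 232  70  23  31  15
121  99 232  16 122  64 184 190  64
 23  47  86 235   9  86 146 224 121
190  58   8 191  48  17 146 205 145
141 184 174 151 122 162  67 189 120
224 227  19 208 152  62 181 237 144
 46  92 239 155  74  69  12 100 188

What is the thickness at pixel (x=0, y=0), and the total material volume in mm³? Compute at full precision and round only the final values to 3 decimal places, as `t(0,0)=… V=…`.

t(0,0)=1.260 V=125.619

span = t_max - t_min = 3.03 - 0.75 = 2.280
L(0,0) = 57, L_eff = 1 - 57/255 = 0.776471 (inverted)
t(0,0) = 3.03 - 2.280·0.776471 = 1.260
Σt over all 7·9 pixels = 197441/1700 ≈ 116.1417647
V = pitch²·Σt = 1.04²·197441/1700 = 125.619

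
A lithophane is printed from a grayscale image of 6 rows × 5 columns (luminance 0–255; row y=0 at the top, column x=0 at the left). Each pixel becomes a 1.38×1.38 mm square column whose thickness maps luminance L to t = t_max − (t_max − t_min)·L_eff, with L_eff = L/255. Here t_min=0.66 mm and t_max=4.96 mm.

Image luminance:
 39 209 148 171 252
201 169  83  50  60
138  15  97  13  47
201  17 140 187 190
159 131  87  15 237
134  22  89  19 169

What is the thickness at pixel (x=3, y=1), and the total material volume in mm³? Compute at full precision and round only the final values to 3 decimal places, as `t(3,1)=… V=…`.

t(3,1)=4.117 V=171.331

span = t_max - t_min = 4.96 - 0.66 = 4.300
L(3,1) = 50, L_eff = 50/255 = 0.196078
t(3,1) = 4.96 - 4.300·0.196078 = 4.117
Σt over all 6·5 pixels = 76471/850 ≈ 89.9658824
V = pitch²·Σt = 1.38²·76471/850 = 171.331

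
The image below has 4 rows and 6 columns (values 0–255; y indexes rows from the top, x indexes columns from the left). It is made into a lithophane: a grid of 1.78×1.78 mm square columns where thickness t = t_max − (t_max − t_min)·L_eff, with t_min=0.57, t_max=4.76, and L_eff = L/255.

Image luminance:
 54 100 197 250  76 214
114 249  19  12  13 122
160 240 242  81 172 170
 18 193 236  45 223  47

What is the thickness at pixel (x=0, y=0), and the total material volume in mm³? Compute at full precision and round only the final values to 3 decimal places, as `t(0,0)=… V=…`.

t(0,0)=3.873 V=192.915

span = t_max - t_min = 4.76 - 0.57 = 4.190
L(0,0) = 54, L_eff = 54/255 = 0.211765
t(0,0) = 4.76 - 4.190·0.211765 = 3.873
Σt over all 4·6 pixels = 91331/1500 ≈ 60.8873333
V = pitch²·Σt = 1.78²·91331/1500 = 192.915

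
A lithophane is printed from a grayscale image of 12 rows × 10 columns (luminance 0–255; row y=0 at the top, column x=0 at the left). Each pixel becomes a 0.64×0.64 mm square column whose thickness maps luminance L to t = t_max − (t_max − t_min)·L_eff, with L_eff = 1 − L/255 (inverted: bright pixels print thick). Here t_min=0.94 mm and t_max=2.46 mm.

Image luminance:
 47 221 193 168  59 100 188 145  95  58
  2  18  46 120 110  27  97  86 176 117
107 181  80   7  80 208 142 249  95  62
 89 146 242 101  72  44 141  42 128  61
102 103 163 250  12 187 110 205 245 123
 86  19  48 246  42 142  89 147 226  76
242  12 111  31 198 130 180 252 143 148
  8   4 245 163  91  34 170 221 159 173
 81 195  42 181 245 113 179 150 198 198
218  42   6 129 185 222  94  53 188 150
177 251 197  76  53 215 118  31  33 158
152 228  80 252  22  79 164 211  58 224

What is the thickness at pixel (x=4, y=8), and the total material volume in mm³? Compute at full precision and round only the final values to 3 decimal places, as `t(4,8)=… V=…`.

t(4,8)=2.400 V=83.641

span = t_max - t_min = 2.46 - 0.94 = 1.520
L(4,8) = 245, L_eff = 1 - 245/255 = 0.039216 (inverted)
t(4,8) = 2.46 - 1.520·0.039216 = 2.400
Σt over all 12·10 pixels = 76576/375 ≈ 204.2026667
V = pitch²·Σt = 0.64²·76576/375 = 83.641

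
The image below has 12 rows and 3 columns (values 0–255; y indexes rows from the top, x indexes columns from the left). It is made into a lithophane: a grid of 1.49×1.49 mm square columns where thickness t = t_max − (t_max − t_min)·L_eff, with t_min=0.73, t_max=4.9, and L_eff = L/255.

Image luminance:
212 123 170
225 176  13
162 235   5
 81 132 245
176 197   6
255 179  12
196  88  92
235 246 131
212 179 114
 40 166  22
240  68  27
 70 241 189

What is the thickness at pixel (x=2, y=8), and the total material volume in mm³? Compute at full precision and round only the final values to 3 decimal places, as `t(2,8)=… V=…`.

span = t_max - t_min = 4.9 - 0.73 = 4.170
L(2,8) = 114, L_eff = 114/255 = 0.447059
t(2,8) = 4.9 - 4.170·0.447059 = 3.036
Σt over all 12·3 pixels = 39108/425 ≈ 92.0188235
V = pitch²·Σt = 1.49²·39108/425 = 204.291

t(2,8)=3.036 V=204.291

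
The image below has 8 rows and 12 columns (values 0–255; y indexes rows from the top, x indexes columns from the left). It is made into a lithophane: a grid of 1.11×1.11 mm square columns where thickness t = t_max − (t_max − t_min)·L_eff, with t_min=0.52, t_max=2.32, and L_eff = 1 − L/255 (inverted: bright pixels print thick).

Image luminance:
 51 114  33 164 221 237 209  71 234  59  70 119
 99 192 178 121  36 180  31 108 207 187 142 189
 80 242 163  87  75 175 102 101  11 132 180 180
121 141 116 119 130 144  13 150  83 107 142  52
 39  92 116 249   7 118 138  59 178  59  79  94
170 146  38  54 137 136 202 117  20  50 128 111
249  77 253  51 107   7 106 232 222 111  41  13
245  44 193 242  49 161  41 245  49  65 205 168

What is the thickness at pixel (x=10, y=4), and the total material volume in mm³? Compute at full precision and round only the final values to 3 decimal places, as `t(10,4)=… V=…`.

t(10,4)=1.078 V=164.229

span = t_max - t_min = 2.32 - 0.52 = 1.800
L(10,4) = 79, L_eff = 1 - 79/255 = 0.690196 (inverted)
t(10,4) = 2.32 - 1.800·0.690196 = 1.078
Σt over all 8·12 pixels = 56649/425 ≈ 133.2917647
V = pitch²·Σt = 1.11²·56649/425 = 164.229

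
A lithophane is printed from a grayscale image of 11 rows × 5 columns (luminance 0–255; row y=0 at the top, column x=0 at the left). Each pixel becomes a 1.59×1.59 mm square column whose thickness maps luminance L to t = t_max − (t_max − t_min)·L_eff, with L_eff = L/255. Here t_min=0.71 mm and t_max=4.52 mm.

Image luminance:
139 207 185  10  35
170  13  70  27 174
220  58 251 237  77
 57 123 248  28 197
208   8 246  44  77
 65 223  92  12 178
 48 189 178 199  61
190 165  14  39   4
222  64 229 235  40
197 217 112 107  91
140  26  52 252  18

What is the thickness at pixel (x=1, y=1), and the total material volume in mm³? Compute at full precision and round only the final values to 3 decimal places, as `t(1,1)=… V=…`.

span = t_max - t_min = 4.52 - 0.71 = 3.810
L(1,1) = 13, L_eff = 13/255 = 0.050980
t(1,1) = 4.52 - 3.810·0.050980 = 4.326
Σt over all 11·5 pixels = 313391/2125 ≈ 147.4781176
V = pitch²·Σt = 1.59²·313391/2125 = 372.839

t(1,1)=4.326 V=372.839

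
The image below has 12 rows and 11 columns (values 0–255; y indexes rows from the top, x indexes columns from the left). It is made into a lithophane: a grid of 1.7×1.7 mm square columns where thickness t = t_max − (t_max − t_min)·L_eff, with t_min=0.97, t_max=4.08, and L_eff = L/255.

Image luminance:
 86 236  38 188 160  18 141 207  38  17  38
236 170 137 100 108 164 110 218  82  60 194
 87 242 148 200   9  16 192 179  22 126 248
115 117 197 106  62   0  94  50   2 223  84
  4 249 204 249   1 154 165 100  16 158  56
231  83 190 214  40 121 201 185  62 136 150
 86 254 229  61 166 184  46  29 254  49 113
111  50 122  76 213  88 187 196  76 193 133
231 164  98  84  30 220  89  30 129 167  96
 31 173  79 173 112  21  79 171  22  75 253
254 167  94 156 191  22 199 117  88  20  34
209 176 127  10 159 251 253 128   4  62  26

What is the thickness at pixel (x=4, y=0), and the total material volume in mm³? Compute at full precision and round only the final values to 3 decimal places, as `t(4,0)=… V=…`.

span = t_max - t_min = 4.08 - 0.97 = 3.110
L(4,0) = 160, L_eff = 160/255 = 0.627451
t(4,0) = 4.08 - 3.110·0.627451 = 2.129
Σt over all 12·11 pixels = 2156354/6375 ≈ 338.2516078
V = pitch²·Σt = 1.7²·2156354/6375 = 977.547

t(4,0)=2.129 V=977.547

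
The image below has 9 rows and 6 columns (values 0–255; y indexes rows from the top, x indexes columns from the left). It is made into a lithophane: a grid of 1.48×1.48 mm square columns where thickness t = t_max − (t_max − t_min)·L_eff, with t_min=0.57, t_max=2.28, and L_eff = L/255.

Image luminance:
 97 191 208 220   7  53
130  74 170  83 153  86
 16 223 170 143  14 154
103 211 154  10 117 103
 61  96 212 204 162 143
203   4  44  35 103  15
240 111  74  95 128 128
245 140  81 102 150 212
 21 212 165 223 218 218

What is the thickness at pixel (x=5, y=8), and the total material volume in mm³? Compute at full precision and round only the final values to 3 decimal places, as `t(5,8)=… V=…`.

t(5,8)=0.818 V=167.817

span = t_max - t_min = 2.28 - 0.57 = 1.710
L(5,8) = 218, L_eff = 218/255 = 0.854902
t(5,8) = 2.28 - 1.710·0.854902 = 0.818
Σt over all 9·6 pixels = 26049/340 ≈ 76.6147059
V = pitch²·Σt = 1.48²·26049/340 = 167.817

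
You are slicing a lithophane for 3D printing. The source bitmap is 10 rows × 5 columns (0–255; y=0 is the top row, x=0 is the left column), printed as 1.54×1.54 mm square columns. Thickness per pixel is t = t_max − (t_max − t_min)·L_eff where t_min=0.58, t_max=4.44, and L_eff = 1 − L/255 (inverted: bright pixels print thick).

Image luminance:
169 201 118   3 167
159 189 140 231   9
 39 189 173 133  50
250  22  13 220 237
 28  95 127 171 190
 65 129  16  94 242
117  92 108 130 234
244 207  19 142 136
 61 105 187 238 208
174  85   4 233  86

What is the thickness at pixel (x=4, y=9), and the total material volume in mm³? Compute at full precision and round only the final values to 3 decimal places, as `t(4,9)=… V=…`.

t(4,9)=1.882 V=308.549

span = t_max - t_min = 4.44 - 0.58 = 3.860
L(4,9) = 86, L_eff = 1 - 86/255 = 0.662745 (inverted)
t(4,9) = 4.44 - 3.860·0.662745 = 1.882
Σt over all 10·5 pixels = 1658797/12750 ≈ 130.1017255
V = pitch²·Σt = 1.54²·1658797/12750 = 308.549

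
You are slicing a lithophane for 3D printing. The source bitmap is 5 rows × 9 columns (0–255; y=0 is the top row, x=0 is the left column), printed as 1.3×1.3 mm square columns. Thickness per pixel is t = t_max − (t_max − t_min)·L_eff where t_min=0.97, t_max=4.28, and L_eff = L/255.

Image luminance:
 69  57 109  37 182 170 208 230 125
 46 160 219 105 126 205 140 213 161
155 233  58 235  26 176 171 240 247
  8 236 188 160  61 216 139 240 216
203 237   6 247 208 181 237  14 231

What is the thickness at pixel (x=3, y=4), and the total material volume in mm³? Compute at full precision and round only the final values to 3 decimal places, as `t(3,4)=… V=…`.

t(3,4)=1.074 V=169.062

span = t_max - t_min = 4.28 - 0.97 = 3.310
L(3,4) = 247, L_eff = 247/255 = 0.968627
t(3,4) = 4.28 - 3.310·0.968627 = 1.074
Σt over all 5·9 pixels = 850313/8500 ≈ 100.0368235
V = pitch²·Σt = 1.3²·850313/8500 = 169.062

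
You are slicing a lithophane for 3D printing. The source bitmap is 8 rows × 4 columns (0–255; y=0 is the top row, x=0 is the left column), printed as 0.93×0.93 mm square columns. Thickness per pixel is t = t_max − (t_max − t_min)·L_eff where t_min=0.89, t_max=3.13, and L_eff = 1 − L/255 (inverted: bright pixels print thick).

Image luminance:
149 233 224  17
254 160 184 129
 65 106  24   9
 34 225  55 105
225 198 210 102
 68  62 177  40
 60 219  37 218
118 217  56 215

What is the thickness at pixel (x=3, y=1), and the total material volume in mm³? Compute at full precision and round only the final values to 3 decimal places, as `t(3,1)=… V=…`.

t(3,1)=2.023 V=56.504

span = t_max - t_min = 3.13 - 0.89 = 2.240
L(3,1) = 129, L_eff = 1 - 129/255 = 0.494118 (inverted)
t(3,1) = 3.13 - 2.240·0.494118 = 2.023
Σt over all 8·4 pixels = 83296/1275 ≈ 65.3301961
V = pitch²·Σt = 0.93²·83296/1275 = 56.504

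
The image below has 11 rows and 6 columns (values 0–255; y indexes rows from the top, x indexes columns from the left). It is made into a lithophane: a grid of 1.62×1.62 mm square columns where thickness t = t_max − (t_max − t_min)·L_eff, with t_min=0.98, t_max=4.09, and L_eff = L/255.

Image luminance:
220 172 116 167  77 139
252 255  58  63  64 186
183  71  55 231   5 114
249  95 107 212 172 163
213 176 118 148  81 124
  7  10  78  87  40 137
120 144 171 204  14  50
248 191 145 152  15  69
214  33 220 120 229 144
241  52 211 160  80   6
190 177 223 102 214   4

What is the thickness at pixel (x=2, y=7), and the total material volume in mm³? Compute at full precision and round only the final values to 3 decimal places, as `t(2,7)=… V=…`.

span = t_max - t_min = 4.09 - 0.98 = 3.110
L(2,7) = 145, L_eff = 145/255 = 0.568627
t(2,7) = 4.09 - 3.110·0.568627 = 2.322
Σt over all 11·6 pixels = 2075201/12750 ≈ 162.7608627
V = pitch²·Σt = 1.62²·2075201/12750 = 427.150

t(2,7)=2.322 V=427.150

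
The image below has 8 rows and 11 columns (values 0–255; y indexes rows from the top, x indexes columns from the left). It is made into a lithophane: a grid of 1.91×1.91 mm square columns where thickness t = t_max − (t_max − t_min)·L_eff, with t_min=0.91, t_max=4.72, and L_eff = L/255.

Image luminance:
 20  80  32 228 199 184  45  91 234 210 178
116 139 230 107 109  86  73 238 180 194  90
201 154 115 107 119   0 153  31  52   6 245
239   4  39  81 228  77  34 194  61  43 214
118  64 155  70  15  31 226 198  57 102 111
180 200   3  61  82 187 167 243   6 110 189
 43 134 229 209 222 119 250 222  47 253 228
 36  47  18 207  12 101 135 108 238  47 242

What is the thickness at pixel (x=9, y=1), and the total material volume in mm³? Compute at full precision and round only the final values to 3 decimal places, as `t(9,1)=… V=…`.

t(9,1)=1.821 V=905.779

span = t_max - t_min = 4.72 - 0.91 = 3.810
L(9,1) = 194, L_eff = 194/255 = 0.760784
t(9,1) = 4.72 - 3.810·0.760784 = 1.821
Σt over all 8·11 pixels = 1055223/4250 ≈ 248.2877647
V = pitch²·Σt = 1.91²·1055223/4250 = 905.779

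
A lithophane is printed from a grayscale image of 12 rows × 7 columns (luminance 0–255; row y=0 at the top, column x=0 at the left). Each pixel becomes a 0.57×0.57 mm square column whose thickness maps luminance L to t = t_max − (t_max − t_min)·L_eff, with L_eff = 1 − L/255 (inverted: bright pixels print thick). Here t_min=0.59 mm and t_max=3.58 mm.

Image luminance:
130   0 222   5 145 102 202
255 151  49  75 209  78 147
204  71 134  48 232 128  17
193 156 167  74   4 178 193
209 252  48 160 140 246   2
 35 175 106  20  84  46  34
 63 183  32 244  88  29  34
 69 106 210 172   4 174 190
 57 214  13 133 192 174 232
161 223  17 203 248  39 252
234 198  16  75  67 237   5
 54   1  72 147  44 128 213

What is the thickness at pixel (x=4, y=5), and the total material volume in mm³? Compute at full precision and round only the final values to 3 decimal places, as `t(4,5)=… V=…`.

t(4,5)=1.575 V=55.619

span = t_max - t_min = 3.58 - 0.59 = 2.990
L(4,5) = 84, L_eff = 1 - 84/255 = 0.670588 (inverted)
t(4,5) = 3.58 - 2.990·0.670588 = 1.575
Σt over all 12·7 pixels = 4365307/25500 ≈ 171.1885098
V = pitch²·Σt = 0.57²·4365307/25500 = 55.619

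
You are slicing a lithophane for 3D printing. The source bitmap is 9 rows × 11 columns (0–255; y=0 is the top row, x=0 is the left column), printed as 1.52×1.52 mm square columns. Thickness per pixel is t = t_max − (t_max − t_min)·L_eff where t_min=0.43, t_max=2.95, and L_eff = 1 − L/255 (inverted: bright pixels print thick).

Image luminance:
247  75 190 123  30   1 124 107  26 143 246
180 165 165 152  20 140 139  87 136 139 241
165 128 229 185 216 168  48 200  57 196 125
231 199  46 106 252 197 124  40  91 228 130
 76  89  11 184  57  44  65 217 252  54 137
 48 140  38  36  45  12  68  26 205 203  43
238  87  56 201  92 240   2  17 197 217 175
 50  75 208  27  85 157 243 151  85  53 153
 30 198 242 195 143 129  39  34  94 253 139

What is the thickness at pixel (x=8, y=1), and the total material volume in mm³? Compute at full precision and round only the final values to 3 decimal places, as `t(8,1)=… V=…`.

t(8,1)=1.774 V=385.857

span = t_max - t_min = 2.95 - 0.43 = 2.520
L(8,1) = 136, L_eff = 1 - 136/255 = 0.466667 (inverted)
t(8,1) = 2.95 - 2.520·0.466667 = 1.774
Σt over all 9·11 pixels = 1419573/8500 ≈ 167.0085882
V = pitch²·Σt = 1.52²·1419573/8500 = 385.857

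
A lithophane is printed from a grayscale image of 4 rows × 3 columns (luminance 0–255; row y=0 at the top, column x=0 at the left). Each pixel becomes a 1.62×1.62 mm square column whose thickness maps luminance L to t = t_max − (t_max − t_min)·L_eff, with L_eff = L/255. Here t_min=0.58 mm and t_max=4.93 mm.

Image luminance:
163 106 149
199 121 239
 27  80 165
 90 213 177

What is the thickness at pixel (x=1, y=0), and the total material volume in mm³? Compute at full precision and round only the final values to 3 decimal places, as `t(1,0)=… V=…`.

t(1,0)=3.122 V=77.854

span = t_max - t_min = 4.93 - 0.58 = 4.350
L(1,0) = 106, L_eff = 106/255 = 0.415686
t(1,0) = 4.93 - 4.350·0.415686 = 3.122
Σt over all 4·3 pixels = 50431/1700 ≈ 29.6652941
V = pitch²·Σt = 1.62²·50431/1700 = 77.854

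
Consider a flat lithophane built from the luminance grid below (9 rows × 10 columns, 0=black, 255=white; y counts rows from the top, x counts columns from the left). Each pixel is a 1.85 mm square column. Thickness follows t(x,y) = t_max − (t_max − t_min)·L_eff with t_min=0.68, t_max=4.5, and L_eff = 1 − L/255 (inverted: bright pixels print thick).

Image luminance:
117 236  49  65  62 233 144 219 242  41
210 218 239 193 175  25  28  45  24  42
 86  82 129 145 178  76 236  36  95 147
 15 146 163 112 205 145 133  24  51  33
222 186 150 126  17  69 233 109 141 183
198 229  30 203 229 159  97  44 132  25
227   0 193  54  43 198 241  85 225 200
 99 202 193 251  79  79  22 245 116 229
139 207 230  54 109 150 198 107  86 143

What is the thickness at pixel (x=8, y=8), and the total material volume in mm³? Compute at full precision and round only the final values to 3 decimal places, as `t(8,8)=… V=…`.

span = t_max - t_min = 4.5 - 0.68 = 3.820
L(8,8) = 86, L_eff = 1 - 86/255 = 0.662745 (inverted)
t(8,8) = 4.5 - 3.820·0.662745 = 1.968
Σt over all 9·10 pixels = 102601/425 ≈ 241.4141176
V = pitch²·Σt = 1.85²·102601/425 = 826.240

t(8,8)=1.968 V=826.240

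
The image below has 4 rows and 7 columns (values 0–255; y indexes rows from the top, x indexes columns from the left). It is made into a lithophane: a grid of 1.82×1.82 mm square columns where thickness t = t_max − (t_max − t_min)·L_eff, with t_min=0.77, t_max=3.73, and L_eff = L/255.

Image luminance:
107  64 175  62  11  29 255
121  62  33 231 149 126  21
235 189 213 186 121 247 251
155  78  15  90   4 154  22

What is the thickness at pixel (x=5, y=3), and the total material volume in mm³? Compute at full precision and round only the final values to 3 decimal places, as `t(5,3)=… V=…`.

t(5,3)=1.942 V=214.987

span = t_max - t_min = 3.73 - 0.77 = 2.960
L(5,3) = 154, L_eff = 154/255 = 0.603922
t(5,3) = 3.73 - 2.960·0.603922 = 1.942
Σt over all 4·7 pixels = 413761/6375 ≈ 64.9036863
V = pitch²·Σt = 1.82²·413761/6375 = 214.987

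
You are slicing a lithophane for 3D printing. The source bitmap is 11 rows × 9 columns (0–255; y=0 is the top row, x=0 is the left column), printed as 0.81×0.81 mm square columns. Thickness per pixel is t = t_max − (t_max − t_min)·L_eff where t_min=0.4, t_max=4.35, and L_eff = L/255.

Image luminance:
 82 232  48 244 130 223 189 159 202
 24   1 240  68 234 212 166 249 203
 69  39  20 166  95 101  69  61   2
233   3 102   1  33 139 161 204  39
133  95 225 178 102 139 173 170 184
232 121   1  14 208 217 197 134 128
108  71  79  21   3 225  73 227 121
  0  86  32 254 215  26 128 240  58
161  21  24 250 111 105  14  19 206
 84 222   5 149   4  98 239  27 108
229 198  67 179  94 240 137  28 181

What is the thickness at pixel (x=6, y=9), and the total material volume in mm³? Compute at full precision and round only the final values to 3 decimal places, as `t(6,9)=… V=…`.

t(6,9)=0.648 V=157.939

span = t_max - t_min = 4.35 - 0.4 = 3.950
L(6,9) = 239, L_eff = 239/255 = 0.937255
t(6,9) = 4.35 - 3.950·0.937255 = 0.648
Σt over all 11·9 pixels = 102308/425 ≈ 240.7247059
V = pitch²·Σt = 0.81²·102308/425 = 157.939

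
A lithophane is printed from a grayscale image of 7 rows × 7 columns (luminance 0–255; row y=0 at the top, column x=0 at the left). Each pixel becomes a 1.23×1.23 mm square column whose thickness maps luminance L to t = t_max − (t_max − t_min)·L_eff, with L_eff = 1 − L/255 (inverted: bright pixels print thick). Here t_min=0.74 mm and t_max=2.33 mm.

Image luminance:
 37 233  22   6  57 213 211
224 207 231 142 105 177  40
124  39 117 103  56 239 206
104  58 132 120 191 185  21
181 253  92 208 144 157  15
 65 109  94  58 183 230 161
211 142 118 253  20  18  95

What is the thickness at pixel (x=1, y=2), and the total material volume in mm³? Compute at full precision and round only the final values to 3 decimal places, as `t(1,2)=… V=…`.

span = t_max - t_min = 2.33 - 0.74 = 1.590
L(1,2) = 39, L_eff = 1 - 39/255 = 0.847059 (inverted)
t(1,2) = 2.33 - 1.590·0.847059 = 0.983
Σt over all 7·7 pixels = 647781/8500 ≈ 76.2095294
V = pitch²·Σt = 1.23²·647781/8500 = 115.297

t(1,2)=0.983 V=115.297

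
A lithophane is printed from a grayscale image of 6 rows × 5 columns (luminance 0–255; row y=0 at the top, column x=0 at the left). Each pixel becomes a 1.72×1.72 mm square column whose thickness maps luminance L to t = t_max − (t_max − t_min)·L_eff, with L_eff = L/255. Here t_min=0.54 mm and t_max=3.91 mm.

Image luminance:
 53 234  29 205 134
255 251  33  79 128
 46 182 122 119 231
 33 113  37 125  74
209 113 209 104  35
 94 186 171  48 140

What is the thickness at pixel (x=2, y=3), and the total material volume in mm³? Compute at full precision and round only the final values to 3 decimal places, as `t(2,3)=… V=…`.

t(2,3)=3.421 V=198.763

span = t_max - t_min = 3.91 - 0.54 = 3.370
L(2,3) = 37, L_eff = 37/255 = 0.145098
t(2,3) = 3.91 - 3.370·0.145098 = 3.421
Σt over all 6·5 pixels = 285541/4250 ≈ 67.1861176
V = pitch²·Σt = 1.72²·285541/4250 = 198.763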